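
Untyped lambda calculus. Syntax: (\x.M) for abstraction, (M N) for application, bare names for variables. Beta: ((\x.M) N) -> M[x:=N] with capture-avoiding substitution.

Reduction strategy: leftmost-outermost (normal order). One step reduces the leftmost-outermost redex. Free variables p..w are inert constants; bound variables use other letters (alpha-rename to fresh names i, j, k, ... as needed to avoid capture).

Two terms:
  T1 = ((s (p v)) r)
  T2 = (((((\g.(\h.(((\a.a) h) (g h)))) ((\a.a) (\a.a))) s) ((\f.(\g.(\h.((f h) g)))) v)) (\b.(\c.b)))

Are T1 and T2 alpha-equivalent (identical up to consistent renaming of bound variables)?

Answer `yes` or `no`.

Term 1: ((s (p v)) r)
Term 2: (((((\g.(\h.(((\a.a) h) (g h)))) ((\a.a) (\a.a))) s) ((\f.(\g.(\h.((f h) g)))) v)) (\b.(\c.b)))
Alpha-equivalence: compare structure up to binder renaming.
Result: False

Answer: no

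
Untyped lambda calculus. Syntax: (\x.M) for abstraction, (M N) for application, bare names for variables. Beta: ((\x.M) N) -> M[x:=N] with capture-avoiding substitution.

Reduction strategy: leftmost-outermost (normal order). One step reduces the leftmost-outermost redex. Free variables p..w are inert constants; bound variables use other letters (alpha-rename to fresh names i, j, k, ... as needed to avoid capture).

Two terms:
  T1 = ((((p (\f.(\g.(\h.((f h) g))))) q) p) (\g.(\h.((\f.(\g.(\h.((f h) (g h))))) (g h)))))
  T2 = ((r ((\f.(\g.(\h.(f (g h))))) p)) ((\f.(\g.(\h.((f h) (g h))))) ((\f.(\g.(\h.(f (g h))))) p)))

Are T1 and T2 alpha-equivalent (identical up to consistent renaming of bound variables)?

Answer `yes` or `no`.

Answer: no

Derivation:
Term 1: ((((p (\f.(\g.(\h.((f h) g))))) q) p) (\g.(\h.((\f.(\g.(\h.((f h) (g h))))) (g h)))))
Term 2: ((r ((\f.(\g.(\h.(f (g h))))) p)) ((\f.(\g.(\h.((f h) (g h))))) ((\f.(\g.(\h.(f (g h))))) p)))
Alpha-equivalence: compare structure up to binder renaming.
Result: False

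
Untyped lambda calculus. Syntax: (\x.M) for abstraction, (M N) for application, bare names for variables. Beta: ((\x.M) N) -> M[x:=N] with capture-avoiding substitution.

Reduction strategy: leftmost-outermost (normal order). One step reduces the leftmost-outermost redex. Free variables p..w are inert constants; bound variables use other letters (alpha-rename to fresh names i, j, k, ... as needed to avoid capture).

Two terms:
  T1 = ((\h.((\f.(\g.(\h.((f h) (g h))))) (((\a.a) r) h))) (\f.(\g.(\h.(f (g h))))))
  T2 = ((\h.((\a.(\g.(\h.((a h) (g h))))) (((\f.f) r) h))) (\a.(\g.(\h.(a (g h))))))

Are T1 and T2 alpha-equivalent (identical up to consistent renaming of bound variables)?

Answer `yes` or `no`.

Term 1: ((\h.((\f.(\g.(\h.((f h) (g h))))) (((\a.a) r) h))) (\f.(\g.(\h.(f (g h))))))
Term 2: ((\h.((\a.(\g.(\h.((a h) (g h))))) (((\f.f) r) h))) (\a.(\g.(\h.(a (g h))))))
Alpha-equivalence: compare structure up to binder renaming.
Result: True

Answer: yes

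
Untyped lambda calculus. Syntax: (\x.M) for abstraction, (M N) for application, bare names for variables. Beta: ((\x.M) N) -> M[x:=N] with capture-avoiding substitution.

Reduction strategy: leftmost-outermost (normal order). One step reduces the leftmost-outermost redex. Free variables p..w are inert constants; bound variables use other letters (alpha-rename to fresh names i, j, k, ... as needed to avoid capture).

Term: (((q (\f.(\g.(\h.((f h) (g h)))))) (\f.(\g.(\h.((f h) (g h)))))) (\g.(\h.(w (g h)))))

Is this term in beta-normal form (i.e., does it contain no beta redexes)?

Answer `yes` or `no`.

Answer: yes

Derivation:
Term: (((q (\f.(\g.(\h.((f h) (g h)))))) (\f.(\g.(\h.((f h) (g h)))))) (\g.(\h.(w (g h)))))
No beta redexes found.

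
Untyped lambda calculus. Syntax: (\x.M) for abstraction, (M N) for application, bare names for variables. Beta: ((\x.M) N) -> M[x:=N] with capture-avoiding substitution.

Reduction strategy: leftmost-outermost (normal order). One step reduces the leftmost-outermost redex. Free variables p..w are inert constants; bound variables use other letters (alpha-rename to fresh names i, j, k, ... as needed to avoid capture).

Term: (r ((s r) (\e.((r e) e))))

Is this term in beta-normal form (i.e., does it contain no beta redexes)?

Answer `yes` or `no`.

Term: (r ((s r) (\e.((r e) e))))
No beta redexes found.

Answer: yes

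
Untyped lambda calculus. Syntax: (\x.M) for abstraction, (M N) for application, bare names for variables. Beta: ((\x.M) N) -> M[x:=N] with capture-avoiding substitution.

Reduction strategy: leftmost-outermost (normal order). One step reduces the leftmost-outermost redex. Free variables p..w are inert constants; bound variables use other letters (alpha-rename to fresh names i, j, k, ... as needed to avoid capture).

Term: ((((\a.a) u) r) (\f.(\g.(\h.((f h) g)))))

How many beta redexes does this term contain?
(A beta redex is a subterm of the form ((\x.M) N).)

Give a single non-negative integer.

Answer: 1

Derivation:
Term: ((((\a.a) u) r) (\f.(\g.(\h.((f h) g)))))
  Redex: ((\a.a) u)
Total redexes: 1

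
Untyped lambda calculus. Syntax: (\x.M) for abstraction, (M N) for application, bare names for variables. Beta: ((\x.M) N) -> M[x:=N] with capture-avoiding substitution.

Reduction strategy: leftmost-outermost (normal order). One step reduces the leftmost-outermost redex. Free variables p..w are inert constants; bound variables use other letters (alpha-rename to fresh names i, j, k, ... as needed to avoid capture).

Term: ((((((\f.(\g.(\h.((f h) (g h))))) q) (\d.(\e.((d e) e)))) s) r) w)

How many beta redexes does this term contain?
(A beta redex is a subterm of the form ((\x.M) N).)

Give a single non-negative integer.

Term: ((((((\f.(\g.(\h.((f h) (g h))))) q) (\d.(\e.((d e) e)))) s) r) w)
  Redex: ((\f.(\g.(\h.((f h) (g h))))) q)
Total redexes: 1

Answer: 1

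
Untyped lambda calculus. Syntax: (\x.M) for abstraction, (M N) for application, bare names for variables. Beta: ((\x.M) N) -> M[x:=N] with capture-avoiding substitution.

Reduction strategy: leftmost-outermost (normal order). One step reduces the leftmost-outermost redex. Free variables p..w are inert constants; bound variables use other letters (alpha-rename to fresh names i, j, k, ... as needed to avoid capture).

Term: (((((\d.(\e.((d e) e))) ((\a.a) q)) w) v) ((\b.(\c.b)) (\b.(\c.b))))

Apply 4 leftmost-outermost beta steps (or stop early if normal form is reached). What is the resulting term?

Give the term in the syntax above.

Step 0: (((((\d.(\e.((d e) e))) ((\a.a) q)) w) v) ((\b.(\c.b)) (\b.(\c.b))))
Step 1: ((((\e.((((\a.a) q) e) e)) w) v) ((\b.(\c.b)) (\b.(\c.b))))
Step 2: ((((((\a.a) q) w) w) v) ((\b.(\c.b)) (\b.(\c.b))))
Step 3: ((((q w) w) v) ((\b.(\c.b)) (\b.(\c.b))))
Step 4: ((((q w) w) v) (\c.(\b.(\c.b))))

Answer: ((((q w) w) v) (\c.(\b.(\c.b))))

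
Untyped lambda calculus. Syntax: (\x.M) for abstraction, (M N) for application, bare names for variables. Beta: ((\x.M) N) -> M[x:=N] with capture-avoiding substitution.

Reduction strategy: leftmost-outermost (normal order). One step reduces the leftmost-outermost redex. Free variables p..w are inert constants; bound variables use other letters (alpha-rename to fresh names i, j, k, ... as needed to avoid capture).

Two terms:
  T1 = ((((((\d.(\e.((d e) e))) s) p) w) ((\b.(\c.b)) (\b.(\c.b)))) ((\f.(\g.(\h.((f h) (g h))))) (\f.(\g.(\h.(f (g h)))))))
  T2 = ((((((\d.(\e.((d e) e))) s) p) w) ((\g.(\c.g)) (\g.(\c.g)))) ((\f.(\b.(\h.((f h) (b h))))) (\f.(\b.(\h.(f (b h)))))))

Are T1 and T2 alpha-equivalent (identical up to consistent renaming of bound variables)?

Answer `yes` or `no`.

Answer: yes

Derivation:
Term 1: ((((((\d.(\e.((d e) e))) s) p) w) ((\b.(\c.b)) (\b.(\c.b)))) ((\f.(\g.(\h.((f h) (g h))))) (\f.(\g.(\h.(f (g h)))))))
Term 2: ((((((\d.(\e.((d e) e))) s) p) w) ((\g.(\c.g)) (\g.(\c.g)))) ((\f.(\b.(\h.((f h) (b h))))) (\f.(\b.(\h.(f (b h)))))))
Alpha-equivalence: compare structure up to binder renaming.
Result: True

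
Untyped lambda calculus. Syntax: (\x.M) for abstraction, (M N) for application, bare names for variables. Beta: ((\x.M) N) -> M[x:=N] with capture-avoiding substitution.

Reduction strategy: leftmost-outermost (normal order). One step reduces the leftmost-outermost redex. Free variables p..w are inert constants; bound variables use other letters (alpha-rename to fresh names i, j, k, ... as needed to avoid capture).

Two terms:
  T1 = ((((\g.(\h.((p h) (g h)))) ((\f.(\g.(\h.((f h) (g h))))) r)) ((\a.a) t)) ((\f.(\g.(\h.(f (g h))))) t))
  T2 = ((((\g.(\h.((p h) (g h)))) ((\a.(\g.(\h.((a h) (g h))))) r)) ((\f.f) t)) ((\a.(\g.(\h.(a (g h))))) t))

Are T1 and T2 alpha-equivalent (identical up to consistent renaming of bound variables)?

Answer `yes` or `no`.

Term 1: ((((\g.(\h.((p h) (g h)))) ((\f.(\g.(\h.((f h) (g h))))) r)) ((\a.a) t)) ((\f.(\g.(\h.(f (g h))))) t))
Term 2: ((((\g.(\h.((p h) (g h)))) ((\a.(\g.(\h.((a h) (g h))))) r)) ((\f.f) t)) ((\a.(\g.(\h.(a (g h))))) t))
Alpha-equivalence: compare structure up to binder renaming.
Result: True

Answer: yes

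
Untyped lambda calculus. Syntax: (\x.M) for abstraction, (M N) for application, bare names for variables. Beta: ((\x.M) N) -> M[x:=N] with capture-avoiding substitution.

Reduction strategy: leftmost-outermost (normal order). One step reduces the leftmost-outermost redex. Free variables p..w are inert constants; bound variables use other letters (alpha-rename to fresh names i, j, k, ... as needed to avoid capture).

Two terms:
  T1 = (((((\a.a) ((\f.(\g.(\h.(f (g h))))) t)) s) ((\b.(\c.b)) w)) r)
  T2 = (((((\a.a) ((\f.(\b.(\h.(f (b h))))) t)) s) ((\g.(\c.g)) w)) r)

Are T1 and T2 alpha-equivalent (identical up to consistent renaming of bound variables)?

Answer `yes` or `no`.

Term 1: (((((\a.a) ((\f.(\g.(\h.(f (g h))))) t)) s) ((\b.(\c.b)) w)) r)
Term 2: (((((\a.a) ((\f.(\b.(\h.(f (b h))))) t)) s) ((\g.(\c.g)) w)) r)
Alpha-equivalence: compare structure up to binder renaming.
Result: True

Answer: yes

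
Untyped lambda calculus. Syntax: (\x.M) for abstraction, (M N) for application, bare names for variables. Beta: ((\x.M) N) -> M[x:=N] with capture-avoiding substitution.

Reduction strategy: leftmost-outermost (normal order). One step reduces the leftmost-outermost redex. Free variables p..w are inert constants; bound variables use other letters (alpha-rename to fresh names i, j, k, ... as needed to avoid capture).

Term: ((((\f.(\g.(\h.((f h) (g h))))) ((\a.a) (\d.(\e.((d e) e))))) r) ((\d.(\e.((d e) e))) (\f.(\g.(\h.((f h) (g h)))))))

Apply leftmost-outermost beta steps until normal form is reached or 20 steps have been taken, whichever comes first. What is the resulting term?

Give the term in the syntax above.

Step 0: ((((\f.(\g.(\h.((f h) (g h))))) ((\a.a) (\d.(\e.((d e) e))))) r) ((\d.(\e.((d e) e))) (\f.(\g.(\h.((f h) (g h)))))))
Step 1: (((\g.(\h.((((\a.a) (\d.(\e.((d e) e)))) h) (g h)))) r) ((\d.(\e.((d e) e))) (\f.(\g.(\h.((f h) (g h)))))))
Step 2: ((\h.((((\a.a) (\d.(\e.((d e) e)))) h) (r h))) ((\d.(\e.((d e) e))) (\f.(\g.(\h.((f h) (g h)))))))
Step 3: ((((\a.a) (\d.(\e.((d e) e)))) ((\d.(\e.((d e) e))) (\f.(\g.(\h.((f h) (g h))))))) (r ((\d.(\e.((d e) e))) (\f.(\g.(\h.((f h) (g h))))))))
Step 4: (((\d.(\e.((d e) e))) ((\d.(\e.((d e) e))) (\f.(\g.(\h.((f h) (g h))))))) (r ((\d.(\e.((d e) e))) (\f.(\g.(\h.((f h) (g h))))))))
Step 5: ((\e.((((\d.(\e.((d e) e))) (\f.(\g.(\h.((f h) (g h)))))) e) e)) (r ((\d.(\e.((d e) e))) (\f.(\g.(\h.((f h) (g h))))))))
Step 6: ((((\d.(\e.((d e) e))) (\f.(\g.(\h.((f h) (g h)))))) (r ((\d.(\e.((d e) e))) (\f.(\g.(\h.((f h) (g h)))))))) (r ((\d.(\e.((d e) e))) (\f.(\g.(\h.((f h) (g h))))))))
Step 7: (((\e.(((\f.(\g.(\h.((f h) (g h))))) e) e)) (r ((\d.(\e.((d e) e))) (\f.(\g.(\h.((f h) (g h)))))))) (r ((\d.(\e.((d e) e))) (\f.(\g.(\h.((f h) (g h))))))))
Step 8: ((((\f.(\g.(\h.((f h) (g h))))) (r ((\d.(\e.((d e) e))) (\f.(\g.(\h.((f h) (g h)))))))) (r ((\d.(\e.((d e) e))) (\f.(\g.(\h.((f h) (g h)))))))) (r ((\d.(\e.((d e) e))) (\f.(\g.(\h.((f h) (g h))))))))
Step 9: (((\g.(\h.(((r ((\d.(\e.((d e) e))) (\f.(\g.(\h.((f h) (g h))))))) h) (g h)))) (r ((\d.(\e.((d e) e))) (\f.(\g.(\h.((f h) (g h)))))))) (r ((\d.(\e.((d e) e))) (\f.(\g.(\h.((f h) (g h))))))))
Step 10: ((\h.(((r ((\d.(\e.((d e) e))) (\f.(\g.(\h.((f h) (g h))))))) h) ((r ((\d.(\e.((d e) e))) (\f.(\g.(\h.((f h) (g h))))))) h))) (r ((\d.(\e.((d e) e))) (\f.(\g.(\h.((f h) (g h))))))))
Step 11: (((r ((\d.(\e.((d e) e))) (\f.(\g.(\h.((f h) (g h))))))) (r ((\d.(\e.((d e) e))) (\f.(\g.(\h.((f h) (g h)))))))) ((r ((\d.(\e.((d e) e))) (\f.(\g.(\h.((f h) (g h))))))) (r ((\d.(\e.((d e) e))) (\f.(\g.(\h.((f h) (g h)))))))))
Step 12: (((r (\e.(((\f.(\g.(\h.((f h) (g h))))) e) e))) (r ((\d.(\e.((d e) e))) (\f.(\g.(\h.((f h) (g h)))))))) ((r ((\d.(\e.((d e) e))) (\f.(\g.(\h.((f h) (g h))))))) (r ((\d.(\e.((d e) e))) (\f.(\g.(\h.((f h) (g h)))))))))
Step 13: (((r (\e.((\g.(\h.((e h) (g h)))) e))) (r ((\d.(\e.((d e) e))) (\f.(\g.(\h.((f h) (g h)))))))) ((r ((\d.(\e.((d e) e))) (\f.(\g.(\h.((f h) (g h))))))) (r ((\d.(\e.((d e) e))) (\f.(\g.(\h.((f h) (g h)))))))))
Step 14: (((r (\e.(\h.((e h) (e h))))) (r ((\d.(\e.((d e) e))) (\f.(\g.(\h.((f h) (g h)))))))) ((r ((\d.(\e.((d e) e))) (\f.(\g.(\h.((f h) (g h))))))) (r ((\d.(\e.((d e) e))) (\f.(\g.(\h.((f h) (g h)))))))))
Step 15: (((r (\e.(\h.((e h) (e h))))) (r (\e.(((\f.(\g.(\h.((f h) (g h))))) e) e)))) ((r ((\d.(\e.((d e) e))) (\f.(\g.(\h.((f h) (g h))))))) (r ((\d.(\e.((d e) e))) (\f.(\g.(\h.((f h) (g h)))))))))
Step 16: (((r (\e.(\h.((e h) (e h))))) (r (\e.((\g.(\h.((e h) (g h)))) e)))) ((r ((\d.(\e.((d e) e))) (\f.(\g.(\h.((f h) (g h))))))) (r ((\d.(\e.((d e) e))) (\f.(\g.(\h.((f h) (g h)))))))))
Step 17: (((r (\e.(\h.((e h) (e h))))) (r (\e.(\h.((e h) (e h)))))) ((r ((\d.(\e.((d e) e))) (\f.(\g.(\h.((f h) (g h))))))) (r ((\d.(\e.((d e) e))) (\f.(\g.(\h.((f h) (g h)))))))))
Step 18: (((r (\e.(\h.((e h) (e h))))) (r (\e.(\h.((e h) (e h)))))) ((r (\e.(((\f.(\g.(\h.((f h) (g h))))) e) e))) (r ((\d.(\e.((d e) e))) (\f.(\g.(\h.((f h) (g h)))))))))
Step 19: (((r (\e.(\h.((e h) (e h))))) (r (\e.(\h.((e h) (e h)))))) ((r (\e.((\g.(\h.((e h) (g h)))) e))) (r ((\d.(\e.((d e) e))) (\f.(\g.(\h.((f h) (g h)))))))))
Step 20: (((r (\e.(\h.((e h) (e h))))) (r (\e.(\h.((e h) (e h)))))) ((r (\e.(\h.((e h) (e h))))) (r ((\d.(\e.((d e) e))) (\f.(\g.(\h.((f h) (g h)))))))))

Answer: (((r (\e.(\h.((e h) (e h))))) (r (\e.(\h.((e h) (e h)))))) ((r (\e.(\h.((e h) (e h))))) (r ((\d.(\e.((d e) e))) (\f.(\g.(\h.((f h) (g h)))))))))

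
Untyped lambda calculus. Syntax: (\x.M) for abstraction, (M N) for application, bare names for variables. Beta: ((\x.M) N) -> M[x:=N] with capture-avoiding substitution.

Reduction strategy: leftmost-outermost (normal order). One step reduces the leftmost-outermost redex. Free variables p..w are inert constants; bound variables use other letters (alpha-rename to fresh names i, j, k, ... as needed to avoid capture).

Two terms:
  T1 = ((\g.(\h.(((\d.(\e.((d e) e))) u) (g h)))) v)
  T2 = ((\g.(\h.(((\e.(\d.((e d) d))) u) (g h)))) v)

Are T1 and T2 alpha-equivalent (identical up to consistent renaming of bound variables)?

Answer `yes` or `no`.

Term 1: ((\g.(\h.(((\d.(\e.((d e) e))) u) (g h)))) v)
Term 2: ((\g.(\h.(((\e.(\d.((e d) d))) u) (g h)))) v)
Alpha-equivalence: compare structure up to binder renaming.
Result: True

Answer: yes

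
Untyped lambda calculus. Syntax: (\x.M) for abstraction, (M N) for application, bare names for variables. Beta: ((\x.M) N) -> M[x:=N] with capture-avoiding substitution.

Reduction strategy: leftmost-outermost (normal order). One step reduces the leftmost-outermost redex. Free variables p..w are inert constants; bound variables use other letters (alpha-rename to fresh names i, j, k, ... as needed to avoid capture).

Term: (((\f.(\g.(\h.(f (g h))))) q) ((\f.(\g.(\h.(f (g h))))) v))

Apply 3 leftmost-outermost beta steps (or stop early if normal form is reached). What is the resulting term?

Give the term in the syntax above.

Step 0: (((\f.(\g.(\h.(f (g h))))) q) ((\f.(\g.(\h.(f (g h))))) v))
Step 1: ((\g.(\h.(q (g h)))) ((\f.(\g.(\h.(f (g h))))) v))
Step 2: (\h.(q (((\f.(\g.(\h.(f (g h))))) v) h)))
Step 3: (\h.(q ((\g.(\h.(v (g h)))) h)))

Answer: (\h.(q ((\g.(\h.(v (g h)))) h)))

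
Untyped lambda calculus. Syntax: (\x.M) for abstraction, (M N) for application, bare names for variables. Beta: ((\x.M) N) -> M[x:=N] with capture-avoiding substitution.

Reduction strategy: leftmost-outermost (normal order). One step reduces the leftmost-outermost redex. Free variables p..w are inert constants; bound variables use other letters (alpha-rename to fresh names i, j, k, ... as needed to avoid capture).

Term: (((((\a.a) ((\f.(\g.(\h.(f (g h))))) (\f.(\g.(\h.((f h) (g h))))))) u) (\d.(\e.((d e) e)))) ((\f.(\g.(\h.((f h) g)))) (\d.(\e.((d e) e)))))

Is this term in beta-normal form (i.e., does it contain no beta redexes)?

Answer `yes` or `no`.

Term: (((((\a.a) ((\f.(\g.(\h.(f (g h))))) (\f.(\g.(\h.((f h) (g h))))))) u) (\d.(\e.((d e) e)))) ((\f.(\g.(\h.((f h) g)))) (\d.(\e.((d e) e)))))
Found 3 beta redex(es).

Answer: no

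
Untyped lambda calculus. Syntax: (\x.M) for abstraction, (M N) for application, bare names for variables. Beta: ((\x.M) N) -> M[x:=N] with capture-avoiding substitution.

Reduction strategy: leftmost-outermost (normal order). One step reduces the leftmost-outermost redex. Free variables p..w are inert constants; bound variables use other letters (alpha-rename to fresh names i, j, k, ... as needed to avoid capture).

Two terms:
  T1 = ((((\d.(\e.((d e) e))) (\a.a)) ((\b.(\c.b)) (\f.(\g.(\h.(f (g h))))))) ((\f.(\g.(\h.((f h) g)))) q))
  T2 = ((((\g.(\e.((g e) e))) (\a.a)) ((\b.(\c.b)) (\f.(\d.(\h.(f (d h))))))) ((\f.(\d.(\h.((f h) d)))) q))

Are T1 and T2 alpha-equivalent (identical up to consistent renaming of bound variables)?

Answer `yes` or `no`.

Term 1: ((((\d.(\e.((d e) e))) (\a.a)) ((\b.(\c.b)) (\f.(\g.(\h.(f (g h))))))) ((\f.(\g.(\h.((f h) g)))) q))
Term 2: ((((\g.(\e.((g e) e))) (\a.a)) ((\b.(\c.b)) (\f.(\d.(\h.(f (d h))))))) ((\f.(\d.(\h.((f h) d)))) q))
Alpha-equivalence: compare structure up to binder renaming.
Result: True

Answer: yes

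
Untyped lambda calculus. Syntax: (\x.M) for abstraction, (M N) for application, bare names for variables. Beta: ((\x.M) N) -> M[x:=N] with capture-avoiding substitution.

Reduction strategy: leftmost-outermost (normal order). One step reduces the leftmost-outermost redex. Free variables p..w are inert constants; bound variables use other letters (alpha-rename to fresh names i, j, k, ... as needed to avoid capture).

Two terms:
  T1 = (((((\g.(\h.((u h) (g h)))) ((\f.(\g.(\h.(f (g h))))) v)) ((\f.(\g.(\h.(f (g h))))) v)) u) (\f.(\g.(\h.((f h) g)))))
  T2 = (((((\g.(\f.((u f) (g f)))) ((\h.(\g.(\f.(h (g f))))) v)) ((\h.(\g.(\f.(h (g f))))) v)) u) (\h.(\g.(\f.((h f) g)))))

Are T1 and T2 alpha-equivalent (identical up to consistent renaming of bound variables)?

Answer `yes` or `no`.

Term 1: (((((\g.(\h.((u h) (g h)))) ((\f.(\g.(\h.(f (g h))))) v)) ((\f.(\g.(\h.(f (g h))))) v)) u) (\f.(\g.(\h.((f h) g)))))
Term 2: (((((\g.(\f.((u f) (g f)))) ((\h.(\g.(\f.(h (g f))))) v)) ((\h.(\g.(\f.(h (g f))))) v)) u) (\h.(\g.(\f.((h f) g)))))
Alpha-equivalence: compare structure up to binder renaming.
Result: True

Answer: yes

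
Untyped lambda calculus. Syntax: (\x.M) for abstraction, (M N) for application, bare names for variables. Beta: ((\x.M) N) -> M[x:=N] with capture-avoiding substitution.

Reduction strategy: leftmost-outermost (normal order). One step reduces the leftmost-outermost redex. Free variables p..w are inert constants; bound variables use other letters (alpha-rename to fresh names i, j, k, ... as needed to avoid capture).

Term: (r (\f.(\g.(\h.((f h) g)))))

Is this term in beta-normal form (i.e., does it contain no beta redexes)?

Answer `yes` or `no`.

Term: (r (\f.(\g.(\h.((f h) g)))))
No beta redexes found.

Answer: yes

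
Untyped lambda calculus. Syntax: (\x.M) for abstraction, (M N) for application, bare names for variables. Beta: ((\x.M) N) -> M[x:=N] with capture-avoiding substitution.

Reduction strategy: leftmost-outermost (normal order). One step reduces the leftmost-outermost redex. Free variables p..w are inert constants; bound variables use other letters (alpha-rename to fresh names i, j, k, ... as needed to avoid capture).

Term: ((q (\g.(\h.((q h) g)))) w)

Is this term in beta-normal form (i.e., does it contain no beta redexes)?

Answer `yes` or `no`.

Answer: yes

Derivation:
Term: ((q (\g.(\h.((q h) g)))) w)
No beta redexes found.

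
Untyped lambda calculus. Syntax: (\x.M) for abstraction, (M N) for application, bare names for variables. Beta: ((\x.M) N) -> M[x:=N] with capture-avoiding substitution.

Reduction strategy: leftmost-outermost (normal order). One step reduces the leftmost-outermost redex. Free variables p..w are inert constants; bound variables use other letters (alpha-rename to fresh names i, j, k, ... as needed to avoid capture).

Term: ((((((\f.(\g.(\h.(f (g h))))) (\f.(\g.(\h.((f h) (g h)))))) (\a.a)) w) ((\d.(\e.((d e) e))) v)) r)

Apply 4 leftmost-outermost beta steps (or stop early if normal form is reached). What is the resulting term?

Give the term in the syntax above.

Answer: (((\g.(\h.((((\a.a) w) h) (g h)))) ((\d.(\e.((d e) e))) v)) r)

Derivation:
Step 0: ((((((\f.(\g.(\h.(f (g h))))) (\f.(\g.(\h.((f h) (g h)))))) (\a.a)) w) ((\d.(\e.((d e) e))) v)) r)
Step 1: (((((\g.(\h.((\f.(\g.(\h.((f h) (g h))))) (g h)))) (\a.a)) w) ((\d.(\e.((d e) e))) v)) r)
Step 2: ((((\h.((\f.(\g.(\h.((f h) (g h))))) ((\a.a) h))) w) ((\d.(\e.((d e) e))) v)) r)
Step 3: ((((\f.(\g.(\h.((f h) (g h))))) ((\a.a) w)) ((\d.(\e.((d e) e))) v)) r)
Step 4: (((\g.(\h.((((\a.a) w) h) (g h)))) ((\d.(\e.((d e) e))) v)) r)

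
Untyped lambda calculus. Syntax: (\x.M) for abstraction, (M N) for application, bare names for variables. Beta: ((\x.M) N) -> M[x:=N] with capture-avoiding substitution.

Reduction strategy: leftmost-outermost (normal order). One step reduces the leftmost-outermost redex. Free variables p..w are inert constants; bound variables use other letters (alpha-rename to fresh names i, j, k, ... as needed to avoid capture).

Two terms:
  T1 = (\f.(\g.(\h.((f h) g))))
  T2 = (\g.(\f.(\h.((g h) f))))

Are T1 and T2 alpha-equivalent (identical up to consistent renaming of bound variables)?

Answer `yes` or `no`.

Answer: yes

Derivation:
Term 1: (\f.(\g.(\h.((f h) g))))
Term 2: (\g.(\f.(\h.((g h) f))))
Alpha-equivalence: compare structure up to binder renaming.
Result: True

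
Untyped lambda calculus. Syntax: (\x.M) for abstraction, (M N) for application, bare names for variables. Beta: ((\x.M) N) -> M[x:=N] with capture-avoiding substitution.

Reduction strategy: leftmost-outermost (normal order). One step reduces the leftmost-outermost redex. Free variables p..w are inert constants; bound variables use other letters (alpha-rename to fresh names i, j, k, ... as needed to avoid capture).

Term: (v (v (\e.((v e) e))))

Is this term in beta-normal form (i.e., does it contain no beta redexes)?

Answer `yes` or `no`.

Term: (v (v (\e.((v e) e))))
No beta redexes found.

Answer: yes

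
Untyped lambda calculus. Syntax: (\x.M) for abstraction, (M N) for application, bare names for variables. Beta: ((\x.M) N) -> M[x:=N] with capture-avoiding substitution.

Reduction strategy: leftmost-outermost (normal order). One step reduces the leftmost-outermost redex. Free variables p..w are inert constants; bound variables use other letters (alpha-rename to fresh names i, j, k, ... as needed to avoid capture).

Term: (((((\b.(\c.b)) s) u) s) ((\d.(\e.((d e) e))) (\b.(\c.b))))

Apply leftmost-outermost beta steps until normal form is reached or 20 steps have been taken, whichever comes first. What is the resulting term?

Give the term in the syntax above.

Step 0: (((((\b.(\c.b)) s) u) s) ((\d.(\e.((d e) e))) (\b.(\c.b))))
Step 1: ((((\c.s) u) s) ((\d.(\e.((d e) e))) (\b.(\c.b))))
Step 2: ((s s) ((\d.(\e.((d e) e))) (\b.(\c.b))))
Step 3: ((s s) (\e.(((\b.(\c.b)) e) e)))
Step 4: ((s s) (\e.((\c.e) e)))
Step 5: ((s s) (\e.e))

Answer: ((s s) (\e.e))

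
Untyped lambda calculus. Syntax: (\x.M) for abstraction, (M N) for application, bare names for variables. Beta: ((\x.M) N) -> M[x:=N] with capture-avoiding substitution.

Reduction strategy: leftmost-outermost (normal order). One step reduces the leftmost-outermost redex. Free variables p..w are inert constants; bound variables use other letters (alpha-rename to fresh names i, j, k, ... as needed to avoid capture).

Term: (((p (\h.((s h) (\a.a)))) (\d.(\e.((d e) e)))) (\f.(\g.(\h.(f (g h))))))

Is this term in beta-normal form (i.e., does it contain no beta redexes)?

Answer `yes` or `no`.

Term: (((p (\h.((s h) (\a.a)))) (\d.(\e.((d e) e)))) (\f.(\g.(\h.(f (g h))))))
No beta redexes found.

Answer: yes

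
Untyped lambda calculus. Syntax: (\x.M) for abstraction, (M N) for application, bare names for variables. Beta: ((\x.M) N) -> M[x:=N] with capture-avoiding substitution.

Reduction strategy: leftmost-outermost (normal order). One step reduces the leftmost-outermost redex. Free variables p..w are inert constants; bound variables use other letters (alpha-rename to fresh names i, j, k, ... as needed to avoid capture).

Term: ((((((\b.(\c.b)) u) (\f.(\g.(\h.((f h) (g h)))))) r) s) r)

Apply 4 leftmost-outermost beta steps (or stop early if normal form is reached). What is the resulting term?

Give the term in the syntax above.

Step 0: ((((((\b.(\c.b)) u) (\f.(\g.(\h.((f h) (g h)))))) r) s) r)
Step 1: (((((\c.u) (\f.(\g.(\h.((f h) (g h)))))) r) s) r)
Step 2: (((u r) s) r)
Step 3: (normal form reached)

Answer: (((u r) s) r)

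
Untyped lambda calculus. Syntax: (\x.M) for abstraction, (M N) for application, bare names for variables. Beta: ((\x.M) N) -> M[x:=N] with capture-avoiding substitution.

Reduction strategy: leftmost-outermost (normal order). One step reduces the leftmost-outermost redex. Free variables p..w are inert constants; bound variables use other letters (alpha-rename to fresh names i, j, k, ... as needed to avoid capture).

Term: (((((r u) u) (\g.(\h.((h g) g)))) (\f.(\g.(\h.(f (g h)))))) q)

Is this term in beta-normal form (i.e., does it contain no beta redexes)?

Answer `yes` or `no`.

Answer: yes

Derivation:
Term: (((((r u) u) (\g.(\h.((h g) g)))) (\f.(\g.(\h.(f (g h)))))) q)
No beta redexes found.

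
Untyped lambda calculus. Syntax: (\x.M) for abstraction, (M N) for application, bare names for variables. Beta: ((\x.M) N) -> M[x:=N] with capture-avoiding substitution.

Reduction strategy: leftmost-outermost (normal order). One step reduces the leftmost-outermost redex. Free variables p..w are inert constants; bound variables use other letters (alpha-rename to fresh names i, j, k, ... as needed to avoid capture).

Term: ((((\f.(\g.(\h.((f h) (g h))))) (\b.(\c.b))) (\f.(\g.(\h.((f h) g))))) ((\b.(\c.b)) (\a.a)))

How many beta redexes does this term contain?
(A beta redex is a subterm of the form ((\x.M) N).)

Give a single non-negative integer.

Answer: 2

Derivation:
Term: ((((\f.(\g.(\h.((f h) (g h))))) (\b.(\c.b))) (\f.(\g.(\h.((f h) g))))) ((\b.(\c.b)) (\a.a)))
  Redex: ((\f.(\g.(\h.((f h) (g h))))) (\b.(\c.b)))
  Redex: ((\b.(\c.b)) (\a.a))
Total redexes: 2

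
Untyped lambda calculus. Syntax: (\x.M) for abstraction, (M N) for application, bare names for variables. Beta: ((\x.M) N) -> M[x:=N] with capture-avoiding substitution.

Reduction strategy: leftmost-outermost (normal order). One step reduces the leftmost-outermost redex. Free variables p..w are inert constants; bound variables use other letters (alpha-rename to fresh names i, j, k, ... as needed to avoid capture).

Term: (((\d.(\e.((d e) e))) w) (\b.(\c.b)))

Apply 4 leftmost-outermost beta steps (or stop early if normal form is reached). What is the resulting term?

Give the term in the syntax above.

Step 0: (((\d.(\e.((d e) e))) w) (\b.(\c.b)))
Step 1: ((\e.((w e) e)) (\b.(\c.b)))
Step 2: ((w (\b.(\c.b))) (\b.(\c.b)))
Step 3: (normal form reached)

Answer: ((w (\b.(\c.b))) (\b.(\c.b)))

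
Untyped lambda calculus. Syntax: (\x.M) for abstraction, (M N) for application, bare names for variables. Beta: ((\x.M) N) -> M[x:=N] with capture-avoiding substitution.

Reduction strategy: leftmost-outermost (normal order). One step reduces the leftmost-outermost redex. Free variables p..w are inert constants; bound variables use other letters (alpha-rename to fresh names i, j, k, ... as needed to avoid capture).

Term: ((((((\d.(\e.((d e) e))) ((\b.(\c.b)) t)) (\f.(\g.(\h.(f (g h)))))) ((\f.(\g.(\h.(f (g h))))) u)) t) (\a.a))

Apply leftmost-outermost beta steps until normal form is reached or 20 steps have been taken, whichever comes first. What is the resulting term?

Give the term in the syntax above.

Step 0: ((((((\d.(\e.((d e) e))) ((\b.(\c.b)) t)) (\f.(\g.(\h.(f (g h)))))) ((\f.(\g.(\h.(f (g h))))) u)) t) (\a.a))
Step 1: (((((\e.((((\b.(\c.b)) t) e) e)) (\f.(\g.(\h.(f (g h)))))) ((\f.(\g.(\h.(f (g h))))) u)) t) (\a.a))
Step 2: (((((((\b.(\c.b)) t) (\f.(\g.(\h.(f (g h)))))) (\f.(\g.(\h.(f (g h)))))) ((\f.(\g.(\h.(f (g h))))) u)) t) (\a.a))
Step 3: ((((((\c.t) (\f.(\g.(\h.(f (g h)))))) (\f.(\g.(\h.(f (g h)))))) ((\f.(\g.(\h.(f (g h))))) u)) t) (\a.a))
Step 4: ((((t (\f.(\g.(\h.(f (g h)))))) ((\f.(\g.(\h.(f (g h))))) u)) t) (\a.a))
Step 5: ((((t (\f.(\g.(\h.(f (g h)))))) (\g.(\h.(u (g h))))) t) (\a.a))

Answer: ((((t (\f.(\g.(\h.(f (g h)))))) (\g.(\h.(u (g h))))) t) (\a.a))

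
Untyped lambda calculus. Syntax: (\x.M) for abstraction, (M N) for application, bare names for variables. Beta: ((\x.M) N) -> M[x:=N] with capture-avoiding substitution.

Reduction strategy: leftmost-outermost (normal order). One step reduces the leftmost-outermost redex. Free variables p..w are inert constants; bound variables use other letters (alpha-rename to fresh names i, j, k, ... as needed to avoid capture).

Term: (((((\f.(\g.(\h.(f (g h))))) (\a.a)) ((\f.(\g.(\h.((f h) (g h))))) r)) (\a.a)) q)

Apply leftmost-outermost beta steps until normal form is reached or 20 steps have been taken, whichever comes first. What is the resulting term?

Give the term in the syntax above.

Answer: ((r q) q)

Derivation:
Step 0: (((((\f.(\g.(\h.(f (g h))))) (\a.a)) ((\f.(\g.(\h.((f h) (g h))))) r)) (\a.a)) q)
Step 1: ((((\g.(\h.((\a.a) (g h)))) ((\f.(\g.(\h.((f h) (g h))))) r)) (\a.a)) q)
Step 2: (((\h.((\a.a) (((\f.(\g.(\h.((f h) (g h))))) r) h))) (\a.a)) q)
Step 3: (((\a.a) (((\f.(\g.(\h.((f h) (g h))))) r) (\a.a))) q)
Step 4: ((((\f.(\g.(\h.((f h) (g h))))) r) (\a.a)) q)
Step 5: (((\g.(\h.((r h) (g h)))) (\a.a)) q)
Step 6: ((\h.((r h) ((\a.a) h))) q)
Step 7: ((r q) ((\a.a) q))
Step 8: ((r q) q)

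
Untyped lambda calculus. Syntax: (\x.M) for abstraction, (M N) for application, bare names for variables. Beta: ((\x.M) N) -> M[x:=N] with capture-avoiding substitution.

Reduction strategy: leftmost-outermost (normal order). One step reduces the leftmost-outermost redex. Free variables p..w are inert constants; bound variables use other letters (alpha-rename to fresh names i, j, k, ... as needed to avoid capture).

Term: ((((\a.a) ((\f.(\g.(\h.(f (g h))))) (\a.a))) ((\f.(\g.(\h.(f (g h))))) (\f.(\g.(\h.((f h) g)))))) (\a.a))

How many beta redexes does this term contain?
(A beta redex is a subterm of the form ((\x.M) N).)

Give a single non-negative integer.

Term: ((((\a.a) ((\f.(\g.(\h.(f (g h))))) (\a.a))) ((\f.(\g.(\h.(f (g h))))) (\f.(\g.(\h.((f h) g)))))) (\a.a))
  Redex: ((\a.a) ((\f.(\g.(\h.(f (g h))))) (\a.a)))
  Redex: ((\f.(\g.(\h.(f (g h))))) (\a.a))
  Redex: ((\f.(\g.(\h.(f (g h))))) (\f.(\g.(\h.((f h) g)))))
Total redexes: 3

Answer: 3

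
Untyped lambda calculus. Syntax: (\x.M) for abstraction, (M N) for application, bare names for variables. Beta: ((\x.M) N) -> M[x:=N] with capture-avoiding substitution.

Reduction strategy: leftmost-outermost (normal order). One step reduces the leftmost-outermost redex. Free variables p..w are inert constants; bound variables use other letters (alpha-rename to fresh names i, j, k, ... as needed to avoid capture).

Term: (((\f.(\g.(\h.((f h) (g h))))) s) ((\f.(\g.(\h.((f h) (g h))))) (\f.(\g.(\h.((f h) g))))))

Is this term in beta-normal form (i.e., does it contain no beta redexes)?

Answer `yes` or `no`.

Term: (((\f.(\g.(\h.((f h) (g h))))) s) ((\f.(\g.(\h.((f h) (g h))))) (\f.(\g.(\h.((f h) g))))))
Found 2 beta redex(es).

Answer: no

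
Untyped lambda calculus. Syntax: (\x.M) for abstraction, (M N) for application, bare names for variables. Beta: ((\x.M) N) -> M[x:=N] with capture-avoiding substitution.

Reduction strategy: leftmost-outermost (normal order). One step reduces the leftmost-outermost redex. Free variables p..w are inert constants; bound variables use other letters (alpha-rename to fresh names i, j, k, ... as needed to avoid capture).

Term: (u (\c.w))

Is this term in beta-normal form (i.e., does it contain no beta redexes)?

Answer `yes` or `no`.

Answer: yes

Derivation:
Term: (u (\c.w))
No beta redexes found.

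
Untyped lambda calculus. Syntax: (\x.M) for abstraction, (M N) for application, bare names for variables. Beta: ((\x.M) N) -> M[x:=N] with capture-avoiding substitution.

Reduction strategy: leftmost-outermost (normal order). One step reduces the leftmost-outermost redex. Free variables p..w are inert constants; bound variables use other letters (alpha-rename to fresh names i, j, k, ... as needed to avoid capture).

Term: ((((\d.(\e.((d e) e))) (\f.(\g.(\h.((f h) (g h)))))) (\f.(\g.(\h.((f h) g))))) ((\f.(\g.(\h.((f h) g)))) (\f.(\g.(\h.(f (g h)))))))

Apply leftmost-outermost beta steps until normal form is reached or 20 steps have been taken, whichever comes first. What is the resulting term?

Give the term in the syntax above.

Answer: (\h.(\i.(\j.(\k.((h i) (j k))))))

Derivation:
Step 0: ((((\d.(\e.((d e) e))) (\f.(\g.(\h.((f h) (g h)))))) (\f.(\g.(\h.((f h) g))))) ((\f.(\g.(\h.((f h) g)))) (\f.(\g.(\h.(f (g h)))))))
Step 1: (((\e.(((\f.(\g.(\h.((f h) (g h))))) e) e)) (\f.(\g.(\h.((f h) g))))) ((\f.(\g.(\h.((f h) g)))) (\f.(\g.(\h.(f (g h)))))))
Step 2: ((((\f.(\g.(\h.((f h) (g h))))) (\f.(\g.(\h.((f h) g))))) (\f.(\g.(\h.((f h) g))))) ((\f.(\g.(\h.((f h) g)))) (\f.(\g.(\h.(f (g h)))))))
Step 3: (((\g.(\h.(((\f.(\g.(\h.((f h) g)))) h) (g h)))) (\f.(\g.(\h.((f h) g))))) ((\f.(\g.(\h.((f h) g)))) (\f.(\g.(\h.(f (g h)))))))
Step 4: ((\h.(((\f.(\g.(\h.((f h) g)))) h) ((\f.(\g.(\h.((f h) g)))) h))) ((\f.(\g.(\h.((f h) g)))) (\f.(\g.(\h.(f (g h)))))))
Step 5: (((\f.(\g.(\h.((f h) g)))) ((\f.(\g.(\h.((f h) g)))) (\f.(\g.(\h.(f (g h))))))) ((\f.(\g.(\h.((f h) g)))) ((\f.(\g.(\h.((f h) g)))) (\f.(\g.(\h.(f (g h))))))))
Step 6: ((\g.(\h.((((\f.(\g.(\h.((f h) g)))) (\f.(\g.(\h.(f (g h)))))) h) g))) ((\f.(\g.(\h.((f h) g)))) ((\f.(\g.(\h.((f h) g)))) (\f.(\g.(\h.(f (g h))))))))
Step 7: (\h.((((\f.(\g.(\h.((f h) g)))) (\f.(\g.(\h.(f (g h)))))) h) ((\f.(\g.(\h.((f h) g)))) ((\f.(\g.(\h.((f h) g)))) (\f.(\g.(\h.(f (g h)))))))))
Step 8: (\h.(((\g.(\h.(((\f.(\g.(\h.(f (g h))))) h) g))) h) ((\f.(\g.(\h.((f h) g)))) ((\f.(\g.(\h.((f h) g)))) (\f.(\g.(\h.(f (g h)))))))))
Step 9: (\h.((\i.(((\f.(\g.(\h.(f (g h))))) i) h)) ((\f.(\g.(\h.((f h) g)))) ((\f.(\g.(\h.((f h) g)))) (\f.(\g.(\h.(f (g h)))))))))
Step 10: (\h.(((\f.(\g.(\h.(f (g h))))) ((\f.(\g.(\h.((f h) g)))) ((\f.(\g.(\h.((f h) g)))) (\f.(\g.(\h.(f (g h)))))))) h))
Step 11: (\h.((\g.(\h.(((\f.(\g.(\h.((f h) g)))) ((\f.(\g.(\h.((f h) g)))) (\f.(\g.(\h.(f (g h))))))) (g h)))) h))
Step 12: (\h.(\i.(((\f.(\g.(\h.((f h) g)))) ((\f.(\g.(\h.((f h) g)))) (\f.(\g.(\h.(f (g h))))))) (h i))))
Step 13: (\h.(\i.((\g.(\h.((((\f.(\g.(\h.((f h) g)))) (\f.(\g.(\h.(f (g h)))))) h) g))) (h i))))
Step 14: (\h.(\i.(\j.((((\f.(\g.(\h.((f h) g)))) (\f.(\g.(\h.(f (g h)))))) j) (h i)))))
Step 15: (\h.(\i.(\j.(((\g.(\h.(((\f.(\g.(\h.(f (g h))))) h) g))) j) (h i)))))
Step 16: (\h.(\i.(\j.((\h.(((\f.(\g.(\h.(f (g h))))) h) j)) (h i)))))
Step 17: (\h.(\i.(\j.(((\f.(\g.(\h.(f (g h))))) (h i)) j))))
Step 18: (\h.(\i.(\j.((\g.(\j.((h i) (g j)))) j))))
Step 19: (\h.(\i.(\j.(\k.((h i) (j k))))))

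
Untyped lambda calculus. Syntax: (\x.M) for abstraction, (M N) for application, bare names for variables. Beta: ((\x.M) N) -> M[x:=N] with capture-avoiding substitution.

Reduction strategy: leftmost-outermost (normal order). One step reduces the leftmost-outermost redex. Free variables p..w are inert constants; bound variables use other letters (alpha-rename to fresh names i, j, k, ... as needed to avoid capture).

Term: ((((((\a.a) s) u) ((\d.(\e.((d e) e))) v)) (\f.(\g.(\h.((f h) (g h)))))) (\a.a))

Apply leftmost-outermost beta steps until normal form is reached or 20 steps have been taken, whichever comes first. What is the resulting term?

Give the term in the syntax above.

Step 0: ((((((\a.a) s) u) ((\d.(\e.((d e) e))) v)) (\f.(\g.(\h.((f h) (g h)))))) (\a.a))
Step 1: ((((s u) ((\d.(\e.((d e) e))) v)) (\f.(\g.(\h.((f h) (g h)))))) (\a.a))
Step 2: ((((s u) (\e.((v e) e))) (\f.(\g.(\h.((f h) (g h)))))) (\a.a))

Answer: ((((s u) (\e.((v e) e))) (\f.(\g.(\h.((f h) (g h)))))) (\a.a))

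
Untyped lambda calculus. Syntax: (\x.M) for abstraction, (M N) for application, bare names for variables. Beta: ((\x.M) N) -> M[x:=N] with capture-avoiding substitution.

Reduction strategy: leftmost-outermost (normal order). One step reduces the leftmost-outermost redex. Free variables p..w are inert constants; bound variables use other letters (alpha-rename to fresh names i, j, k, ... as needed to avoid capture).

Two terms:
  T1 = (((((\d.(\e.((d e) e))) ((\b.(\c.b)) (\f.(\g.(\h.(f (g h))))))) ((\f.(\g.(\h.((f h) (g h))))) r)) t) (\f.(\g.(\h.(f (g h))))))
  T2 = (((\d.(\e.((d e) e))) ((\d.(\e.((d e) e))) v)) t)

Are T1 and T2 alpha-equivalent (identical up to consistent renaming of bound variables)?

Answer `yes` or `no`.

Term 1: (((((\d.(\e.((d e) e))) ((\b.(\c.b)) (\f.(\g.(\h.(f (g h))))))) ((\f.(\g.(\h.((f h) (g h))))) r)) t) (\f.(\g.(\h.(f (g h))))))
Term 2: (((\d.(\e.((d e) e))) ((\d.(\e.((d e) e))) v)) t)
Alpha-equivalence: compare structure up to binder renaming.
Result: False

Answer: no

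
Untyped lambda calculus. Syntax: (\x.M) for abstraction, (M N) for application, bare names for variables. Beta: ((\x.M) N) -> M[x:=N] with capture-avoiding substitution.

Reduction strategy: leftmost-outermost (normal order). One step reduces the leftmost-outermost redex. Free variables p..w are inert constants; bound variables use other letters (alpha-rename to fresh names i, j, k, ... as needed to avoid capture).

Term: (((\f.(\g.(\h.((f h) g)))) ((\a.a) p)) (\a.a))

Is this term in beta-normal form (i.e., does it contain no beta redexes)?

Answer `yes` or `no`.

Term: (((\f.(\g.(\h.((f h) g)))) ((\a.a) p)) (\a.a))
Found 2 beta redex(es).

Answer: no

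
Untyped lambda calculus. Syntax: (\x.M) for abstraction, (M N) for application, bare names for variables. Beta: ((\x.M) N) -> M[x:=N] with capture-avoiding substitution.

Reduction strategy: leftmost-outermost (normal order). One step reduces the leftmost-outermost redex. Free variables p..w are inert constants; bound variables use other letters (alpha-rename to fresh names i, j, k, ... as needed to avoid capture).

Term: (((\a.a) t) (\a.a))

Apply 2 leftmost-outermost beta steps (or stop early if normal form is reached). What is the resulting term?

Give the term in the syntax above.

Step 0: (((\a.a) t) (\a.a))
Step 1: (t (\a.a))
Step 2: (normal form reached)

Answer: (t (\a.a))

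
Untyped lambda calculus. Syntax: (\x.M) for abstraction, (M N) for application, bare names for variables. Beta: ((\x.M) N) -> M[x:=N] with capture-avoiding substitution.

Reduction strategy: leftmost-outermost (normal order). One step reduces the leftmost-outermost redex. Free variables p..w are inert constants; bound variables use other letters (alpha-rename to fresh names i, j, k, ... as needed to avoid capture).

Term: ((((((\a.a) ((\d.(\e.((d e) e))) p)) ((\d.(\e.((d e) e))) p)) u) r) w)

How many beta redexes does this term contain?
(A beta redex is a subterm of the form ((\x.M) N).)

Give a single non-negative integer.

Term: ((((((\a.a) ((\d.(\e.((d e) e))) p)) ((\d.(\e.((d e) e))) p)) u) r) w)
  Redex: ((\a.a) ((\d.(\e.((d e) e))) p))
  Redex: ((\d.(\e.((d e) e))) p)
  Redex: ((\d.(\e.((d e) e))) p)
Total redexes: 3

Answer: 3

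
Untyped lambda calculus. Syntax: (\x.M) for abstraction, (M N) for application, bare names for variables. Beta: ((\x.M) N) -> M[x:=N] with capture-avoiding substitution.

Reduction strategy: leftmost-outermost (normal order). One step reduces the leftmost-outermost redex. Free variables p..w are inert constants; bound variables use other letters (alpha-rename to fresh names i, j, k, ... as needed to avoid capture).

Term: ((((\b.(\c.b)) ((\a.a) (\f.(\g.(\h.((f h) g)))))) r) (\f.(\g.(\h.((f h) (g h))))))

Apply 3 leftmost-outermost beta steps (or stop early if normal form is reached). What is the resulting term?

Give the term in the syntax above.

Step 0: ((((\b.(\c.b)) ((\a.a) (\f.(\g.(\h.((f h) g)))))) r) (\f.(\g.(\h.((f h) (g h))))))
Step 1: (((\c.((\a.a) (\f.(\g.(\h.((f h) g)))))) r) (\f.(\g.(\h.((f h) (g h))))))
Step 2: (((\a.a) (\f.(\g.(\h.((f h) g))))) (\f.(\g.(\h.((f h) (g h))))))
Step 3: ((\f.(\g.(\h.((f h) g)))) (\f.(\g.(\h.((f h) (g h))))))

Answer: ((\f.(\g.(\h.((f h) g)))) (\f.(\g.(\h.((f h) (g h))))))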